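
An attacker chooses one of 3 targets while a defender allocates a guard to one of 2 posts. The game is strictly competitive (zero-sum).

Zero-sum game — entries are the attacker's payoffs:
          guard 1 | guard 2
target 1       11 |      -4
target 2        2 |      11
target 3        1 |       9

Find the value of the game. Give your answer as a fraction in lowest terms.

43/8

Row target 3 is strictly dominated by row target 2, so the attacker never plays it.
The remaining 2×2 game on (target 1, target 2) × (guard 1, guard 2) has no saddle point. Let the attacker play target 1 with probability p; indifference gives 11p + 2(1−p) = −4p + 11(1−p), so p = 3/8.
Similarly the defender's optimal q on guard 1 is 5/8, and the value is 11·(5/8) + (-4)·(3/8) = 43/8.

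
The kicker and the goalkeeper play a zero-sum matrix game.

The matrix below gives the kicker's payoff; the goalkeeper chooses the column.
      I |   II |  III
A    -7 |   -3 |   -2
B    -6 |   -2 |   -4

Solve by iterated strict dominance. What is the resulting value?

Column II is strictly dominated by I for the goalkeeper (-7<-3, -6<-2); eliminate II.
Column III is strictly dominated by I for the goalkeeper (-7<-2, -6<-4); eliminate III.
Row A is strictly dominated by row B (-6>-7); eliminate A.
Only (B, I) remains, with payoff -6.

-6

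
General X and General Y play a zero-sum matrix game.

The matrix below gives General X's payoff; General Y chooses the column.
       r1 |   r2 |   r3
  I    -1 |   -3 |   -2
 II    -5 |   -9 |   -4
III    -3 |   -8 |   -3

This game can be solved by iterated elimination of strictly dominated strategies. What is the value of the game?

-3

Row II is strictly dominated by row I (-1>-5, -3>-9, -2>-4); eliminate II.
Row III is strictly dominated by row I (-1>-3, -3>-8, -2>-3); eliminate III.
Column r1 is strictly dominated by r2 for General Y (-3<-1); eliminate r1.
Column r3 is strictly dominated by r2 for General Y (-3<-2); eliminate r3.
Only (I, r2) remains, with payoff -3.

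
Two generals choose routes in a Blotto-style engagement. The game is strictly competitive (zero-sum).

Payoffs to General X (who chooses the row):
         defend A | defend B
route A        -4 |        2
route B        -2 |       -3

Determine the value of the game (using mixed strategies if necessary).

Row minima are -4 and -3, so General X's maximin is -3; column maxima are -2 and 2, so General Y's minimax is -2. These differ, so the equilibrium is in mixed strategies.
Let General X play route A with probability p. General Y is indifferent when −4p − 2(1−p) = 2p − 3(1−p), giving p = 1/7.
Let General Y play defend A with probability q. General X is indifferent when −4q + 2(1−q) = −2q − 3(1−q), giving q = 5/7.
The value is -4·(5/7) + (2)·(2/7) = -16/7.

-16/7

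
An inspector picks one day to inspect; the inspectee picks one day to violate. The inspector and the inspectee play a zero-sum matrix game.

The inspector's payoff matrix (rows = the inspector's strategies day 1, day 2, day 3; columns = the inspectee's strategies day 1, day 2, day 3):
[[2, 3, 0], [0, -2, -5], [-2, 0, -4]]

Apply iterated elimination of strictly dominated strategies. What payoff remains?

Column day 2 is strictly dominated by day 3 for the inspectee (0<3, -5<-2, -4<0); eliminate day 2.
Row day 3 is strictly dominated by row day 1 (2>-2, 0>-4); eliminate day 3.
Column day 1 is strictly dominated by day 3 for the inspectee (0<2, -5<0); eliminate day 1.
Row day 2 is strictly dominated by row day 1 (0>-5); eliminate day 2.
Only (day 1, day 3) remains, with payoff 0.

0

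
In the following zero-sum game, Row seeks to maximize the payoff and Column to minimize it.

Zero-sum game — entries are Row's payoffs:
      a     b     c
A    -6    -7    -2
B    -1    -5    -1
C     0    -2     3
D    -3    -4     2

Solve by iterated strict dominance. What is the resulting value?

Column c is strictly dominated by b for Column (-7<-2, -5<-1, -2<3, -4<2); eliminate c.
Column a is strictly dominated by b for Column (-7<-6, -5<-1, -2<0, -4<-3); eliminate a.
Row A is strictly dominated by row B (-5>-7); eliminate A.
Row D is strictly dominated by row C (-2>-4); eliminate D.
Row B is strictly dominated by row C (-2>-5); eliminate B.
Only (C, b) remains, with payoff -2.

-2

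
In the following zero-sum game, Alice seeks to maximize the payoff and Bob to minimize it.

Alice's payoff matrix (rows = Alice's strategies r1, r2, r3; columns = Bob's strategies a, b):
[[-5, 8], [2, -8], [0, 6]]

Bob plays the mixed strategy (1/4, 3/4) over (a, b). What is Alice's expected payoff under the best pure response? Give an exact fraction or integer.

r1: (-5)·(1/4) + (8)·(3/4) = 19/4.
r2: (2)·(1/4) + (-8)·(3/4) = -11/2.
r3: (0)·(1/4) + (6)·(3/4) = 9/2.
The best pure response is r1 with expected payoff 19/4.

19/4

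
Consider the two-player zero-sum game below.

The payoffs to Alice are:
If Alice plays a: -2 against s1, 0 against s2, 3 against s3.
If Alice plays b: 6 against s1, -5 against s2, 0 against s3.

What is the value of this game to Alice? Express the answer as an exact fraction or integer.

Column s3 is strictly dominated by s2 for Bob (it gives Alice more in every row).
The remaining 2×2 game on (a, b) × (s1, s2) has no saddle point. Let Alice play a with probability p; indifference gives −2p + 6(1−p) = −5(1−p), so p = 11/13.
Similarly Bob's optimal q on s1 is 5/13, and the value is -2·(5/13) + (0)·(8/13) = -10/13.

-10/13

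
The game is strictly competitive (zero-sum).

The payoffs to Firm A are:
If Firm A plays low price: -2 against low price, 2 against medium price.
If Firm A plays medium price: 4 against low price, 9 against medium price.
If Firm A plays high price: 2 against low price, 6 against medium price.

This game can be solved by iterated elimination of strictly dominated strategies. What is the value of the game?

Column medium price is strictly dominated by low price for Firm B (-2<2, 4<9, 2<6); eliminate medium price.
Row low price is strictly dominated by row medium price (4>-2); eliminate low price.
Row high price is strictly dominated by row medium price (4>2); eliminate high price.
Only (medium price, low price) remains, with payoff 4.

4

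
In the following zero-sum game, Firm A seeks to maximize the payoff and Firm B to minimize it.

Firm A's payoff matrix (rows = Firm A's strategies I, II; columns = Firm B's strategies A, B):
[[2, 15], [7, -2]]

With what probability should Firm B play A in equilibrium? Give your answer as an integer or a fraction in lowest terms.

17/22

Row minima are 2 and -2, so Firm A's maximin is 2; column maxima are 7 and 15, so Firm B's minimax is 7. These differ, so the equilibrium is in mixed strategies.
Let Firm B play A with probability q. Firm A is indifferent when 2q + 15(1−q) = 7q − 2(1−q), giving q = 17/22.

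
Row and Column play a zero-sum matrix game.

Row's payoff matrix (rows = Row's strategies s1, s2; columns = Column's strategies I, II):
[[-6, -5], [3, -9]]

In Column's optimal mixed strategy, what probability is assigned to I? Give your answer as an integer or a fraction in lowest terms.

Row minima are -6 and -9, so Row's maximin is -6; column maxima are 3 and -5, so Column's minimax is -5. These differ, so the equilibrium is in mixed strategies.
Let Column play I with probability q. Row is indifferent when −6q − 5(1−q) = 3q − 9(1−q), giving q = 4/13.

4/13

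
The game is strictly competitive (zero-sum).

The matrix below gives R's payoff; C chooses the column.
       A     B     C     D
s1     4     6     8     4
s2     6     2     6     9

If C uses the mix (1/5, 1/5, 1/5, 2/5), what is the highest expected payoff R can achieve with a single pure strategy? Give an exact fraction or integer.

32/5

s1: (4)·(1/5) + (6)·(1/5) + (8)·(1/5) + (4)·(2/5) = 26/5.
s2: (6)·(1/5) + (2)·(1/5) + (6)·(1/5) + (9)·(2/5) = 32/5.
The best pure response is s2 with expected payoff 32/5.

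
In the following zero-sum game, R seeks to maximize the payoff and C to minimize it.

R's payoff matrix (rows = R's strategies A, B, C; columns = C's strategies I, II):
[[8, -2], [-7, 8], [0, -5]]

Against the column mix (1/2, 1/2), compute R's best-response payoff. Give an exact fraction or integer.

3

A: (8)·(1/2) + (-2)·(1/2) = 3.
B: (-7)·(1/2) + (8)·(1/2) = 1/2.
C: (0)·(1/2) + (-5)·(1/2) = -5/2.
The best pure response is A with expected payoff 3.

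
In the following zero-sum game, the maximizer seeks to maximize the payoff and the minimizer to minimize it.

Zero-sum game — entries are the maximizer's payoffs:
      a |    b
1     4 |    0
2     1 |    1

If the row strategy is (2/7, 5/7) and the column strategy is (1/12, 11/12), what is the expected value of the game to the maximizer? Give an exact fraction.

Against (1/12, 11/12), each row's expected payoff is 1: 1/3; 2: 1.
Taking the (2/7, 5/7)-weighted average: (2/7)·(1/3) + (5/7)·(1) = 17/21.

17/21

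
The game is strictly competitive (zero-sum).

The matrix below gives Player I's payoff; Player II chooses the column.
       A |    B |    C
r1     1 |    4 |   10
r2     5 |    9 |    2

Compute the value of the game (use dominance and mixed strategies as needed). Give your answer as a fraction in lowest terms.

Column B is strictly dominated by A for Player II (it gives Player I more in every row).
The remaining 2×2 game on (r1, r2) × (A, C) has no saddle point. Let Player I play r1 with probability p; indifference gives p + 5(1−p) = 10p + 2(1−p), so p = 1/4.
Similarly Player II's optimal q on A is 2/3, and the value is 1·(2/3) + (10)·(1/3) = 4.

4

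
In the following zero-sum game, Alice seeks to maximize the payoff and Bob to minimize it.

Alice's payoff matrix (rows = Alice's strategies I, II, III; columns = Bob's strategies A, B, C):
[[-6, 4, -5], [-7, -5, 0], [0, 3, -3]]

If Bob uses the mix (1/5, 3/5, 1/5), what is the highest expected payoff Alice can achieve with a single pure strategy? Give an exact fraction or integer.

6/5

I: (-6)·(1/5) + (4)·(3/5) + (-5)·(1/5) = 1/5.
II: (-7)·(1/5) + (-5)·(3/5) + (0)·(1/5) = -22/5.
III: (0)·(1/5) + (3)·(3/5) + (-3)·(1/5) = 6/5.
The best pure response is III with expected payoff 6/5.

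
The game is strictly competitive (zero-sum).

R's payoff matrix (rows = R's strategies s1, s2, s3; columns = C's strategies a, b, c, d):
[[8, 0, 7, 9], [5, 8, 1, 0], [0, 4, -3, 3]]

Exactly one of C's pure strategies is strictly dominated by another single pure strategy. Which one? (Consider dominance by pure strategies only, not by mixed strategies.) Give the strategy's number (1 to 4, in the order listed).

1

C prefers columns that give R less. Compare a with c: 7 < 8, 1 < 5, -3 < 0.
So c strictly dominates a for C; a is strictly dominated.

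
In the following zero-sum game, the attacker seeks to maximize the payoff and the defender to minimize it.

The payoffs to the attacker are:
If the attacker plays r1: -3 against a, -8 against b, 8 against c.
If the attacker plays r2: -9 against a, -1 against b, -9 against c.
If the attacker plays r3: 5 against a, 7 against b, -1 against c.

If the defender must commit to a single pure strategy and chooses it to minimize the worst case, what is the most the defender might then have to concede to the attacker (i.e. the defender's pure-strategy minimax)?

5

The worst case (largest entry) in each column is a: 5, b: 7, c: 8.
The best (smallest) of these is 5.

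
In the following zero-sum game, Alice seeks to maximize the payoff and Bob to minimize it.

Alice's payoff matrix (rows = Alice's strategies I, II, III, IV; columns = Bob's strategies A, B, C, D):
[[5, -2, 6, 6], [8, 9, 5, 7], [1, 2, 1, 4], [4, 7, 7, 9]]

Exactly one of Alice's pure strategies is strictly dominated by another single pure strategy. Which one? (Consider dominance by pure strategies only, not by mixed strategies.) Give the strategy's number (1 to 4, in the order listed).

Compare III with II: 8 > 1, 9 > 2, 5 > 1, 7 > 4.
So II strictly dominates III for Alice; III is strictly dominated.

3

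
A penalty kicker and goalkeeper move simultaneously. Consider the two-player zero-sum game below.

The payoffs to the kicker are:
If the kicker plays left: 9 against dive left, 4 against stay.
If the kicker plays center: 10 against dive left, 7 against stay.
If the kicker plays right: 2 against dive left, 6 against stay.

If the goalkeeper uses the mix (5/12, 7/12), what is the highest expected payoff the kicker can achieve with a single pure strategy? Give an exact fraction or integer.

33/4

left: (9)·(5/12) + (4)·(7/12) = 73/12.
center: (10)·(5/12) + (7)·(7/12) = 33/4.
right: (2)·(5/12) + (6)·(7/12) = 13/3.
The best pure response is center with expected payoff 33/4.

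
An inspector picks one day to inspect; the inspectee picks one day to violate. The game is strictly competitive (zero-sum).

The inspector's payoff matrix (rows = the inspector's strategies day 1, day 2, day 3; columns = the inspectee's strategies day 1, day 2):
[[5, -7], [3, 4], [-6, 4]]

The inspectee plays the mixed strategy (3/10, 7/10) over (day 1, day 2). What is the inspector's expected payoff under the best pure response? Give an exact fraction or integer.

37/10

day 1: (5)·(3/10) + (-7)·(7/10) = -17/5.
day 2: (3)·(3/10) + (4)·(7/10) = 37/10.
day 3: (-6)·(3/10) + (4)·(7/10) = 1.
The best pure response is day 2 with expected payoff 37/10.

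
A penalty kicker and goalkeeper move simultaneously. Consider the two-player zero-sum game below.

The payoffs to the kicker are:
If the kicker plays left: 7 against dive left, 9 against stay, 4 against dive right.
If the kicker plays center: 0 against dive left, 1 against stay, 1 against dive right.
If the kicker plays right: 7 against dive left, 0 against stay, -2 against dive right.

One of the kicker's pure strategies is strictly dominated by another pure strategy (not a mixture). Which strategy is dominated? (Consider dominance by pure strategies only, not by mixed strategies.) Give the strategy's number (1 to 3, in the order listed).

Compare center with left: 7 > 0, 9 > 1, 4 > 1.
So left strictly dominates center for the kicker; center is strictly dominated.

2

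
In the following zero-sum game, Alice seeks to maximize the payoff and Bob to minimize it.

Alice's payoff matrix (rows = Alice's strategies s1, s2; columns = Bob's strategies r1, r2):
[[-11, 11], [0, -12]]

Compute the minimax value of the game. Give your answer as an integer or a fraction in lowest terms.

Row minima are -11 and -12, so Alice's maximin is -11; column maxima are 0 and 11, so Bob's minimax is 0. These differ, so the equilibrium is in mixed strategies.
Let Alice play s1 with probability p. Bob is indifferent when −11p = 11p − 12(1−p), giving p = 6/17.
Let Bob play r1 with probability q. Alice is indifferent when −11q + 11(1−q) = −12(1−q), giving q = 23/34.
The value is -11·(23/34) + (11)·(11/34) = -66/17.

-66/17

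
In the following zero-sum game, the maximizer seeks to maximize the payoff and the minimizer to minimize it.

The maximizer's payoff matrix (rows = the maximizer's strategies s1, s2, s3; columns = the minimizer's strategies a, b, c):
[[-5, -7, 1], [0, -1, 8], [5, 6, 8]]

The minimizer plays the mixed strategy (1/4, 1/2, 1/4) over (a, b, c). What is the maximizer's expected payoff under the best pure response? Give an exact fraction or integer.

25/4

s1: (-5)·(1/4) + (-7)·(1/2) + (1)·(1/4) = -9/2.
s2: (0)·(1/4) + (-1)·(1/2) + (8)·(1/4) = 3/2.
s3: (5)·(1/4) + (6)·(1/2) + (8)·(1/4) = 25/4.
The best pure response is s3 with expected payoff 25/4.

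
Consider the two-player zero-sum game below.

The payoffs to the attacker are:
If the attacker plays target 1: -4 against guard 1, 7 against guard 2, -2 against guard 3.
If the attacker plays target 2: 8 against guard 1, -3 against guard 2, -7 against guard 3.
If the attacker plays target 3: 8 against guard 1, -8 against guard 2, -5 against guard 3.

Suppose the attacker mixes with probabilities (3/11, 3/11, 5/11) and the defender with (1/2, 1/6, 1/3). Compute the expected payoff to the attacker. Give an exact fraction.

Against (1/2, 1/6, 1/3), each row's expected payoff is target 1: -3/2; target 2: 7/6; target 3: 1.
Taking the (3/11, 3/11, 5/11)-weighted average: (3/11)·(-3/2) + (3/11)·(7/6) + (5/11)·(1) = 4/11.

4/11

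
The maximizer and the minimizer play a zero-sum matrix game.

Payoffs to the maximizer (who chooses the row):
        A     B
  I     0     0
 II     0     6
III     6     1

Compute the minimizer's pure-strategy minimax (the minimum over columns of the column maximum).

6

The worst case (largest entry) in each column is A: 6, B: 6.
The best (smallest) of these is 6.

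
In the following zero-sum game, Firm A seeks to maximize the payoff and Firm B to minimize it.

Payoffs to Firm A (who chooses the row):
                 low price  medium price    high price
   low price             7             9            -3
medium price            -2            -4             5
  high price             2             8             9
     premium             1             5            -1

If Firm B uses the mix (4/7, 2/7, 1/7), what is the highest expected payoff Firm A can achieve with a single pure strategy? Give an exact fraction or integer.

43/7

low price: (7)·(4/7) + (9)·(2/7) + (-3)·(1/7) = 43/7.
medium price: (-2)·(4/7) + (-4)·(2/7) + (5)·(1/7) = -11/7.
high price: (2)·(4/7) + (8)·(2/7) + (9)·(1/7) = 33/7.
premium: (1)·(4/7) + (5)·(2/7) + (-1)·(1/7) = 13/7.
The best pure response is low price with expected payoff 43/7.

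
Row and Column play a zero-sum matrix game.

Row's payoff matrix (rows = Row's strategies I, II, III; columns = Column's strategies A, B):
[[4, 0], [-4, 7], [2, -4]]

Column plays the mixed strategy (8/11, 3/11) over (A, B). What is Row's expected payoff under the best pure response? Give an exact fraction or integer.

32/11

I: (4)·(8/11) + (0)·(3/11) = 32/11.
II: (-4)·(8/11) + (7)·(3/11) = -1.
III: (2)·(8/11) + (-4)·(3/11) = 4/11.
The best pure response is I with expected payoff 32/11.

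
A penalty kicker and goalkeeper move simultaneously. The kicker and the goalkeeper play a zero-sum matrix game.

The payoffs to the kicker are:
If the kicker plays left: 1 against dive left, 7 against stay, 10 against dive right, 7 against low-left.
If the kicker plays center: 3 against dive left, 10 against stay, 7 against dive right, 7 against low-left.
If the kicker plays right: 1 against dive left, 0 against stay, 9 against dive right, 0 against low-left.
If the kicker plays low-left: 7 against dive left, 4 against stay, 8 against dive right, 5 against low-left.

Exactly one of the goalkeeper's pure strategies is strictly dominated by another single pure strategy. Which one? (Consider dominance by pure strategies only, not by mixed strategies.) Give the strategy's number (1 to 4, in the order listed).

The goalkeeper prefers columns that give the kicker less. Compare dive right with dive left: 1 < 10, 3 < 7, 1 < 9, 7 < 8.
So dive left strictly dominates dive right for the goalkeeper; dive right is strictly dominated.

3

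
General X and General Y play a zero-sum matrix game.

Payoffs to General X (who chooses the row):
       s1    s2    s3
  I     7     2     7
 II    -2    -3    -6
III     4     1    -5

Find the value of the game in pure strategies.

2

Row minima: 2, -6, -5 → General X's maximin is 2.
Column maxima: 7, 2, 7 → General Y's minimax is 2.
They coincide at (I, s2), so the value is 2.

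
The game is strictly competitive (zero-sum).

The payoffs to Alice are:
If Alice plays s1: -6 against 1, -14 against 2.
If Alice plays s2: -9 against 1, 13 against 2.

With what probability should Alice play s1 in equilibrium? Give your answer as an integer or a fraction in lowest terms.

Row minima are -14 and -9, so Alice's maximin is -9; column maxima are -6 and 13, so Bob's minimax is -6. These differ, so the equilibrium is in mixed strategies.
Let Alice play s1 with probability p. Bob is indifferent when −6p − 9(1−p) = −14p + 13(1−p), giving p = 11/15.

11/15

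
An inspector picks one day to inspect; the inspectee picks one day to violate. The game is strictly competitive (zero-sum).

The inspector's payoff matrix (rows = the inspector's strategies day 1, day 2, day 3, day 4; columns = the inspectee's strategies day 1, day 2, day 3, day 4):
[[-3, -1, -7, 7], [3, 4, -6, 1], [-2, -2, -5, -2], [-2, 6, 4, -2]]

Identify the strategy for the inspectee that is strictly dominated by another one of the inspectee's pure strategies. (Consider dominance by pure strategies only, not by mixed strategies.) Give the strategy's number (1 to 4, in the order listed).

2

The inspectee prefers columns that give the inspector less. Compare day 2 with day 3: -7 < -1, -6 < 4, -5 < -2, 4 < 6.
So day 3 strictly dominates day 2 for the inspectee; day 2 is strictly dominated.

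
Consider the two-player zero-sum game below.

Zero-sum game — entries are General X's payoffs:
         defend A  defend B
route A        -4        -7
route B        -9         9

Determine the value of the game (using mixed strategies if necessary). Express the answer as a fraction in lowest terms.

Row minima are -7 and -9, so General X's maximin is -7; column maxima are -4 and 9, so General Y's minimax is -4. These differ, so the equilibrium is in mixed strategies.
Let General X play route A with probability p. General Y is indifferent when −4p − 9(1−p) = −7p + 9(1−p), giving p = 6/7.
Let General Y play defend A with probability q. General X is indifferent when −4q − 7(1−q) = −9q + 9(1−q), giving q = 16/21.
The value is -4·(16/21) + (-7)·(5/21) = -33/7.

-33/7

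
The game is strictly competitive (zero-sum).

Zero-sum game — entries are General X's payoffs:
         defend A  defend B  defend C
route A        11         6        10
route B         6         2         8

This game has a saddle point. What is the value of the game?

6

Row minima: 6, 2 → General X's maximin is 6.
Column maxima: 11, 6, 10 → General Y's minimax is 6.
They coincide at (route A, defend B), so the value is 6.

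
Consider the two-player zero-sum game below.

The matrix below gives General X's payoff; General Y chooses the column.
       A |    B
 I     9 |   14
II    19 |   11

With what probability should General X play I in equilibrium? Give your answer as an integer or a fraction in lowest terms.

Row minima are 9 and 11, so General X's maximin is 11; column maxima are 19 and 14, so General Y's minimax is 14. These differ, so the equilibrium is in mixed strategies.
Let General X play I with probability p. General Y is indifferent when 9p + 19(1−p) = 14p + 11(1−p), giving p = 8/13.

8/13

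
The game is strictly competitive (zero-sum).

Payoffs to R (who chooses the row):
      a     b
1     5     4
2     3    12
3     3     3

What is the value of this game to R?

Row 3 is strictly dominated by row 1, so R never plays it.
The remaining 2×2 game on (1, 2) × (a, b) has no saddle point. Let R play 1 with probability p; indifference gives 5p + 3(1−p) = 4p + 12(1−p), so p = 9/10.
Similarly C's optimal q on a is 4/5, and the value is 5·(4/5) + (4)·(1/5) = 24/5.

24/5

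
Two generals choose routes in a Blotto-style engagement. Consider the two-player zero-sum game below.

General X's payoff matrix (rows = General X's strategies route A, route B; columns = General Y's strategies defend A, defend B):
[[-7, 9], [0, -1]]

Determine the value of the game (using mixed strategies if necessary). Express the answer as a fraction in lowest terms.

Row minima are -7 and -1, so General X's maximin is -1; column maxima are 0 and 9, so General Y's minimax is 0. These differ, so the equilibrium is in mixed strategies.
Let General X play route A with probability p. General Y is indifferent when −7p = 9p − (1−p), giving p = 1/17.
Let General Y play defend A with probability q. General X is indifferent when −7q + 9(1−q) = −(1−q), giving q = 10/17.
The value is -7·(10/17) + (9)·(7/17) = -7/17.

-7/17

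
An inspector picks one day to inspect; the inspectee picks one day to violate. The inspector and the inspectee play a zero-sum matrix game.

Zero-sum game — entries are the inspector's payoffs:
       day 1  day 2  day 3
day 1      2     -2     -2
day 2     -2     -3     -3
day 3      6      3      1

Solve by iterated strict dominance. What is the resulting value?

Row day 2 is strictly dominated by row day 1 (2>-2, -2>-3, -2>-3); eliminate day 2.
Row day 1 is strictly dominated by row day 3 (6>2, 3>-2, 1>-2); eliminate day 1.
Column day 2 is strictly dominated by day 3 for the inspectee (1<3); eliminate day 2.
Column day 1 is strictly dominated by day 3 for the inspectee (1<6); eliminate day 1.
Only (day 3, day 3) remains, with payoff 1.

1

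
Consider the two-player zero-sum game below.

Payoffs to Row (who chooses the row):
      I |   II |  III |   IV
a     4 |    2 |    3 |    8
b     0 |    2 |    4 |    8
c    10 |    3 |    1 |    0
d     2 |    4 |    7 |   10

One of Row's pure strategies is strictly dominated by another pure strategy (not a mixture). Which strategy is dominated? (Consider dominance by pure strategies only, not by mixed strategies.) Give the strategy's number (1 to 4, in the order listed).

2

Compare b with d: 2 > 0, 4 > 2, 7 > 4, 10 > 8.
So d strictly dominates b for Row; b is strictly dominated.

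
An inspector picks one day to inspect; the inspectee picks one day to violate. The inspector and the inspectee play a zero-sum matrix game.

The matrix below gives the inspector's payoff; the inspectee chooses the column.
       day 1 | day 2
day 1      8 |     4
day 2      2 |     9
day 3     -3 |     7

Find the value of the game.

64/11

Row day 3 is strictly dominated by row day 2, so the inspector never plays it.
The remaining 2×2 game on (day 1, day 2) × (day 1, day 2) has no saddle point. Let the inspector play day 1 with probability p; indifference gives 8p + 2(1−p) = 4p + 9(1−p), so p = 7/11.
Similarly the inspectee's optimal q on day 1 is 5/11, and the value is 8·(5/11) + (4)·(6/11) = 64/11.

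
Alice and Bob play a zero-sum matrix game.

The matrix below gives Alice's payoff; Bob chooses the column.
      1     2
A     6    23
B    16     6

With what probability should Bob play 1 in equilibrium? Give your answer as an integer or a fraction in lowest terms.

Row minima are 6 and 6, so Alice's maximin is 6; column maxima are 16 and 23, so Bob's minimax is 16. These differ, so the equilibrium is in mixed strategies.
Let Bob play 1 with probability q. Alice is indifferent when 6q + 23(1−q) = 16q + 6(1−q), giving q = 17/27.

17/27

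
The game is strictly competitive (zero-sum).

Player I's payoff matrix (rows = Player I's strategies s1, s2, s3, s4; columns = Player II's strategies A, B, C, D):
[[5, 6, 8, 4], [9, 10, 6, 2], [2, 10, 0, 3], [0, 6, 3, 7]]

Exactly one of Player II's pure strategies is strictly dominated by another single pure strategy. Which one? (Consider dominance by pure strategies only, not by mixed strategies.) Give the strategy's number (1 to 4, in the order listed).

Player II prefers columns that give Player I less. Compare B with A: 5 < 6, 9 < 10, 2 < 10, 0 < 6.
So A strictly dominates B for Player II; B is strictly dominated.

2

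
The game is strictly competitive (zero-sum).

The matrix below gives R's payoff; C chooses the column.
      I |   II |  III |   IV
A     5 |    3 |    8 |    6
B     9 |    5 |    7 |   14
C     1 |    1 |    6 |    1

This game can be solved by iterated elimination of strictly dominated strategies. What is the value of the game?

5

Row C is strictly dominated by row A (5>1, 3>1, 8>6, 6>1); eliminate C.
Column I is strictly dominated by II for C (3<5, 5<9); eliminate I.
Column III is strictly dominated by II for C (3<8, 5<7); eliminate III.
Column IV is strictly dominated by II for C (3<6, 5<14); eliminate IV.
Row A is strictly dominated by row B (5>3); eliminate A.
Only (B, II) remains, with payoff 5.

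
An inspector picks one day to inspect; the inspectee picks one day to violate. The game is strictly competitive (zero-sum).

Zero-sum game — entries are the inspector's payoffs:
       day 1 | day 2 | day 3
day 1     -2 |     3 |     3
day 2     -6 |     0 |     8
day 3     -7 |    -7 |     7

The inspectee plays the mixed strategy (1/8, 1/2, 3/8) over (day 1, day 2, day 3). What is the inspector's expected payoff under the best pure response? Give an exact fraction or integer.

19/8

day 1: (-2)·(1/8) + (3)·(1/2) + (3)·(3/8) = 19/8.
day 2: (-6)·(1/8) + (0)·(1/2) + (8)·(3/8) = 9/4.
day 3: (-7)·(1/8) + (-7)·(1/2) + (7)·(3/8) = -7/4.
The best pure response is day 1 with expected payoff 19/8.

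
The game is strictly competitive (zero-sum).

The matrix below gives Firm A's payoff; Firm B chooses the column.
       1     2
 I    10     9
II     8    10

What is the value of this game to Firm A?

28/3

Row minima are 9 and 8, so Firm A's maximin is 9; column maxima are 10 and 10, so Firm B's minimax is 10. These differ, so the equilibrium is in mixed strategies.
Let Firm A play I with probability p. Firm B is indifferent when 10p + 8(1−p) = 9p + 10(1−p), giving p = 2/3.
Let Firm B play 1 with probability q. Firm A is indifferent when 10q + 9(1−q) = 8q + 10(1−q), giving q = 1/3.
The value is 10·(1/3) + (9)·(2/3) = 28/3.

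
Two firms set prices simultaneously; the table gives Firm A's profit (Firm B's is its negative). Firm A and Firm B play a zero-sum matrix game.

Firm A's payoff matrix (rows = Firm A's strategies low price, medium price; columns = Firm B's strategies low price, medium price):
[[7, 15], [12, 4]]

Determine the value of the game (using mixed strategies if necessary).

19/2

Row minima are 7 and 4, so Firm A's maximin is 7; column maxima are 12 and 15, so Firm B's minimax is 12. These differ, so the equilibrium is in mixed strategies.
Let Firm A play low price with probability p. Firm B is indifferent when 7p + 12(1−p) = 15p + 4(1−p), giving p = 1/2.
Let Firm B play low price with probability q. Firm A is indifferent when 7q + 15(1−q) = 12q + 4(1−q), giving q = 11/16.
The value is 7·(11/16) + (15)·(5/16) = 19/2.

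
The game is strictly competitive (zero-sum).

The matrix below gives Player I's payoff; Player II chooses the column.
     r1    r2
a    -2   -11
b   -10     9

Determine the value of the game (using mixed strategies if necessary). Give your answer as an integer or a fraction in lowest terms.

Row minima are -11 and -10, so Player I's maximin is -10; column maxima are -2 and 9, so Player II's minimax is -2. These differ, so the equilibrium is in mixed strategies.
Let Player I play a with probability p. Player II is indifferent when −2p − 10(1−p) = −11p + 9(1−p), giving p = 19/28.
Let Player II play r1 with probability q. Player I is indifferent when −2q − 11(1−q) = −10q + 9(1−q), giving q = 5/7.
The value is -2·(5/7) + (-11)·(2/7) = -32/7.

-32/7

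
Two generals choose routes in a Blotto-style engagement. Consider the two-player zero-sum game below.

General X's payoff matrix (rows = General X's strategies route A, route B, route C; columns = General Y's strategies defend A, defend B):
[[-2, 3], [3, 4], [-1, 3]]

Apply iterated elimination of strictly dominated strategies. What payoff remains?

3

Column defend B is strictly dominated by defend A for General Y (-2<3, 3<4, -1<3); eliminate defend B.
Row route C is strictly dominated by row route B (3>-1); eliminate route C.
Row route A is strictly dominated by row route B (3>-2); eliminate route A.
Only (route B, defend A) remains, with payoff 3.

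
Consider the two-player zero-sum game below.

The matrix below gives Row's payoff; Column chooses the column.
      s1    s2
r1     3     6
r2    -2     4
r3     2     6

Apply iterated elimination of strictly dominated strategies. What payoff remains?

Row r2 is strictly dominated by row r1 (3>-2, 6>4); eliminate r2.
Column s2 is strictly dominated by s1 for Column (3<6, 2<6); eliminate s2.
Row r3 is strictly dominated by row r1 (3>2); eliminate r3.
Only (r1, s1) remains, with payoff 3.

3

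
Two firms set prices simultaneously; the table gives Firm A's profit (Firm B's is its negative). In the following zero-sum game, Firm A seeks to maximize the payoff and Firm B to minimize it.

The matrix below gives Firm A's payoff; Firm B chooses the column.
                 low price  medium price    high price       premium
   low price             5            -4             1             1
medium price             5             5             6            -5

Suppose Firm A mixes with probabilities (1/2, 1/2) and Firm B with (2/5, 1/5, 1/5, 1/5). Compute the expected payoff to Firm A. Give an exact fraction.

12/5

Against (2/5, 1/5, 1/5, 1/5), each row's expected payoff is low price: 8/5; medium price: 16/5.
Taking the (1/2, 1/2)-weighted average: (1/2)·(8/5) + (1/2)·(16/5) = 12/5.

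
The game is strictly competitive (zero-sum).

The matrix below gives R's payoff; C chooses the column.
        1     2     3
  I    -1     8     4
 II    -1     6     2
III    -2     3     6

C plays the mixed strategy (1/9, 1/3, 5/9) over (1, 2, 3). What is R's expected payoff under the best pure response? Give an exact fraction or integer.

43/9

I: (-1)·(1/9) + (8)·(1/3) + (4)·(5/9) = 43/9.
II: (-1)·(1/9) + (6)·(1/3) + (2)·(5/9) = 3.
III: (-2)·(1/9) + (3)·(1/3) + (6)·(5/9) = 37/9.
The best pure response is I with expected payoff 43/9.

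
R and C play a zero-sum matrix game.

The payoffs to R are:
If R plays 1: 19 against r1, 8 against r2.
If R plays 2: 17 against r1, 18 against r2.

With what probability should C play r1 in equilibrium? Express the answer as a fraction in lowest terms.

5/6

Row minima are 8 and 17, so R's maximin is 17; column maxima are 19 and 18, so C's minimax is 18. These differ, so the equilibrium is in mixed strategies.
Let C play r1 with probability q. R is indifferent when 19q + 8(1−q) = 17q + 18(1−q), giving q = 5/6.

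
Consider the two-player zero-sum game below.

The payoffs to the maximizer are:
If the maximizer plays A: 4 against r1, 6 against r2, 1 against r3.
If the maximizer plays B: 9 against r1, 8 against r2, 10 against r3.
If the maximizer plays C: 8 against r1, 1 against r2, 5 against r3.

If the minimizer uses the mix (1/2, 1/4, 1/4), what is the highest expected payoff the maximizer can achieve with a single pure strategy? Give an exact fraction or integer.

A: (4)·(1/2) + (6)·(1/4) + (1)·(1/4) = 15/4.
B: (9)·(1/2) + (8)·(1/4) + (10)·(1/4) = 9.
C: (8)·(1/2) + (1)·(1/4) + (5)·(1/4) = 11/2.
The best pure response is B with expected payoff 9.

9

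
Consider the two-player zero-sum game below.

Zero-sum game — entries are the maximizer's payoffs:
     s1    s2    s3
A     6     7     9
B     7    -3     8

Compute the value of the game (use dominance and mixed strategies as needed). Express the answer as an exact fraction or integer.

67/11

Column s3 is strictly dominated by s1 for the minimizer (it gives the maximizer more in every row).
The remaining 2×2 game on (A, B) × (s1, s2) has no saddle point. Let the maximizer play A with probability p; indifference gives 6p + 7(1−p) = 7p − 3(1−p), so p = 10/11.
Similarly the minimizer's optimal q on s1 is 10/11, and the value is 6·(10/11) + (7)·(1/11) = 67/11.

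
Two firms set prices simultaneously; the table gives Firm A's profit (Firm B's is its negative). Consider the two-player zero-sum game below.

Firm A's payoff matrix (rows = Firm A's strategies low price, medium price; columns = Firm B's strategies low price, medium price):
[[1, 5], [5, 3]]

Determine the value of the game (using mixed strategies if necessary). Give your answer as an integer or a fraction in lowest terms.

Row minima are 1 and 3, so Firm A's maximin is 3; column maxima are 5 and 5, so Firm B's minimax is 5. These differ, so the equilibrium is in mixed strategies.
Let Firm A play low price with probability p. Firm B is indifferent when p + 5(1−p) = 5p + 3(1−p), giving p = 1/3.
Let Firm B play low price with probability q. Firm A is indifferent when q + 5(1−q) = 5q + 3(1−q), giving q = 1/3.
The value is 1·(1/3) + (5)·(2/3) = 11/3.

11/3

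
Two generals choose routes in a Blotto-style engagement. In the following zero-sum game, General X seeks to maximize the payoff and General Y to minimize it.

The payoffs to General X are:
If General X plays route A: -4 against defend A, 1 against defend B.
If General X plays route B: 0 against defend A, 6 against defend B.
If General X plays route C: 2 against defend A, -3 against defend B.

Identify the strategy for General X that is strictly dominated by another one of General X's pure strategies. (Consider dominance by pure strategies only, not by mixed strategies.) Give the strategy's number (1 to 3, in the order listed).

Compare route A with route B: 0 > -4, 6 > 1.
So route B strictly dominates route A for General X; route A is strictly dominated.

1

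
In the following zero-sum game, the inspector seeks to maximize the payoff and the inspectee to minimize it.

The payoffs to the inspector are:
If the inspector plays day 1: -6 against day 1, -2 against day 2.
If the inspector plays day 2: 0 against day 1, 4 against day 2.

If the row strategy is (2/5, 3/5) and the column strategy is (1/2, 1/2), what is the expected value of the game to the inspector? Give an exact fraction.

-2/5

Against (1/2, 1/2), each row's expected payoff is day 1: -4; day 2: 2.
Taking the (2/5, 3/5)-weighted average: (2/5)·(-4) + (3/5)·(2) = -2/5.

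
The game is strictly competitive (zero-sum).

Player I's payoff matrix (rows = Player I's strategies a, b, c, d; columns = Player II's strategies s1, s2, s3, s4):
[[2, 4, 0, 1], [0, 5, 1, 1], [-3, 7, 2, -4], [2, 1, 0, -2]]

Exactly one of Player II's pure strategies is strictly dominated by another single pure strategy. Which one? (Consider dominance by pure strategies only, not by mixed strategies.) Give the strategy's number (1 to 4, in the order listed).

2

Player II prefers columns that give Player I less. Compare s2 with s3: 0 < 4, 1 < 5, 2 < 7, 0 < 1.
So s3 strictly dominates s2 for Player II; s2 is strictly dominated.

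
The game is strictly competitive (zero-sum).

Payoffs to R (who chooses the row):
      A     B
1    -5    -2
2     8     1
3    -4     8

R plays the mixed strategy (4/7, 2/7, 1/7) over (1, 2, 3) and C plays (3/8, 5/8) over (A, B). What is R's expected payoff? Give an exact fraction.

Against (3/8, 5/8), each row's expected payoff is 1: -25/8; 2: 29/8; 3: 7/2.
Taking the (4/7, 2/7, 1/7)-weighted average: (4/7)·(-25/8) + (2/7)·(29/8) + (1/7)·(7/2) = -1/4.

-1/4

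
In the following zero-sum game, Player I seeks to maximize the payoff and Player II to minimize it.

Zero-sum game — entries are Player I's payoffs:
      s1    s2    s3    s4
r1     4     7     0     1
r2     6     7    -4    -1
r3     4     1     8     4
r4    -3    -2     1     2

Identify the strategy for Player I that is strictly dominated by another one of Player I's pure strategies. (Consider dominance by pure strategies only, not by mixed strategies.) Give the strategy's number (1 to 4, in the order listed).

4

Compare r4 with r3: 4 > -3, 1 > -2, 8 > 1, 4 > 2.
So r3 strictly dominates r4 for Player I; r4 is strictly dominated.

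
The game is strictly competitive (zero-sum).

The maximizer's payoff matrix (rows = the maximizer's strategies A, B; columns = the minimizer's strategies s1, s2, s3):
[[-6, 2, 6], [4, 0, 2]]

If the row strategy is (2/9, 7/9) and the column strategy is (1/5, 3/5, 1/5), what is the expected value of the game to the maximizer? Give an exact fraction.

Against (1/5, 3/5, 1/5), each row's expected payoff is A: 6/5; B: 6/5.
Taking the (2/9, 7/9)-weighted average: (2/9)·(6/5) + (7/9)·(6/5) = 6/5.

6/5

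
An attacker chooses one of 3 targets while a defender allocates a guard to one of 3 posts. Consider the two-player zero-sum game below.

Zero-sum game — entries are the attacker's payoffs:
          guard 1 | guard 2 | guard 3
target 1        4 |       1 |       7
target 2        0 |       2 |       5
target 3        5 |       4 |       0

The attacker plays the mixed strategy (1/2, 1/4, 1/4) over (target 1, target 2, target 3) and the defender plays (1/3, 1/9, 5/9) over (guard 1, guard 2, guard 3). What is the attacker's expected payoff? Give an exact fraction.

71/18

Against (1/3, 1/9, 5/9), each row's expected payoff is target 1: 16/3; target 2: 3; target 3: 19/9.
Taking the (1/2, 1/4, 1/4)-weighted average: (1/2)·(16/3) + (1/4)·(3) + (1/4)·(19/9) = 71/18.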